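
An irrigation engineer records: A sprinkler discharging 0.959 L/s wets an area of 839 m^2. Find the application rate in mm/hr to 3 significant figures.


Approach: apply the application rate relation, rate = (Q/A)*3600.
rate = (0.959 / 839) * 3600 = 4.11 mm/hr
Therefore the application rate = 4.11 mm/hr.


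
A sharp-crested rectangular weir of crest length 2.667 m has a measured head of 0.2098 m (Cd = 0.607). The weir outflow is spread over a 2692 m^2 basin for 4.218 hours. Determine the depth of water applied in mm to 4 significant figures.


Approach: apply the rectangular weir equation with a volume-to-depth conversion, Q = (2/3)*Cd*L*sqrt(2g)*H^1.5; d = Q*t/A * 1000.
Step 1 — weir discharge:
  Q = (2/3)*0.607*2.667*sqrt(2*9.81)*0.2098^1.5 = 0.459386 m^3/s
Step 2 — volume: V = 0.459386 * 4.218*3600 = 6975.69 m^3
Step 3 — depth: d = V/A * 1000 = 6975.69/2692 * 1000 = 2591 mm
Therefore the depth of water applied = 2591 mm.


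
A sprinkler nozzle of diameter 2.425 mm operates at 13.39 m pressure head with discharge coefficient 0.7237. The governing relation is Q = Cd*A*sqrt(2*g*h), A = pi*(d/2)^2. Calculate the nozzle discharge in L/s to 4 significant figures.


A = pi*(2.425e-3/2)^2 = 4.61863e-06 m^2
Q = 0.7237 * 4.61863e-06 * sqrt(2*9.81*13.39) * 1000 = 0.05418 L/s
Therefore the nozzle discharge = 0.05418 L/s.


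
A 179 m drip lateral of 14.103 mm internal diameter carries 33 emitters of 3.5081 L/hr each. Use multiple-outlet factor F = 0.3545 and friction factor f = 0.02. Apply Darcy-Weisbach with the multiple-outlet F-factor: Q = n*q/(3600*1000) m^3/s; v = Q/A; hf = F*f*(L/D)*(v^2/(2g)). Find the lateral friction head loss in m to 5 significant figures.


Q = 33*3.5081/(3600*1000) = 3.215758e-05 m^3/s
A = pi*(14.103e-3/2)^2 = 1.562115e-04 m^2, so v = Q/A = 0.2058593 m/s
hf = 0.3545*0.02*(179/0.014103)*(0.2058593^2/(2*9.81)) = 0.19437 m
Therefore the lateral friction head loss = 0.19437 m.


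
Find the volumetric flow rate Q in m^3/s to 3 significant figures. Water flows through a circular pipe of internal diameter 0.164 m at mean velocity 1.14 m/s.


Approach: apply the continuity equation for pipe flow, Q = A * v with A = pi*(D/2)^2.
A = pi*(0.164/2)^2 = 0.021124 m^2
Q = 0.021124 * 1.14 = 0.0241 m^3/s
Therefore the volumetric flow rate Q = 0.0241 m^3/s.


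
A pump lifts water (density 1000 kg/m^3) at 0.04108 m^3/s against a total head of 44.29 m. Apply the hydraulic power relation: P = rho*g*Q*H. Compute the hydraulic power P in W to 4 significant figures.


P = 1000 * 9.81 * 0.04108 * 44.29 = 17850 W
Therefore the hydraulic power P = 17850 W.


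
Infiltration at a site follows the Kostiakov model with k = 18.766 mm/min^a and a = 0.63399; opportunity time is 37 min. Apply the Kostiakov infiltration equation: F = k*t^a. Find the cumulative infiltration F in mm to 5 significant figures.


F = 18.766 * 37^0.63399 = 185.18 mm
Therefore the cumulative infiltration F = 185.18 mm.


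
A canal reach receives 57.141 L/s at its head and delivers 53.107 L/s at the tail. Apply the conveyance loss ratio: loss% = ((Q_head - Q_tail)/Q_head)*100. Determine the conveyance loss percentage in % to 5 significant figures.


loss = ((57.141 - 53.107)/57.141)*100 = 7.0597 %
Therefore the conveyance loss percentage = 7.0597 %.


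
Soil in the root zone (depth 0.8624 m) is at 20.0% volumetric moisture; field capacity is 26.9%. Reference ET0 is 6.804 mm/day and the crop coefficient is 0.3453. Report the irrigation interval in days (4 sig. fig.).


Approach: apply soil-water budget scheduling, SMD = (FC-theta)/100*depth*1000; ETc = ET0*Kc; interval = SMD/ETc.
Step 1 — soil moisture deficit:
  SMD = (26.9 - 20.0)/100 * 0.8624 * 1000 = 59.5056 mm
Step 2 — daily crop ET (ETc = ET0*Kc):
  ETc = 6.804 * 0.3453 = 2.34942 mm/day
Step 3 — irrigation interval (SMD/ETc):
  interval = 59.5056 / 2.34942 = 25.33 days
Therefore the irrigation interval = 25.33 days.


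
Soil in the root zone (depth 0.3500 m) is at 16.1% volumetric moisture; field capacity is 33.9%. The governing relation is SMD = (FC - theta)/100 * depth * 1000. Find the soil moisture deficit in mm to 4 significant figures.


SMD = (33.9 - 16.1)/100 * 0.3500 * 1000 = 62.30 mm
Therefore the soil moisture deficit = 62.30 mm.


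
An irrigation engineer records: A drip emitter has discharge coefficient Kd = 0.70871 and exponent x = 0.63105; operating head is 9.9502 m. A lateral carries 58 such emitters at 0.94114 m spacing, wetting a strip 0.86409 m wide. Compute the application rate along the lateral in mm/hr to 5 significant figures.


Approach: apply the emitter equation with a lateral mass balance, q = Kd*h^x; Q = n*q; rate = Q/(n*spacing*width).
Step 1 — single emitter flow (q = Kd*h^x):
  q = 0.70871 * 9.9502^0.63105 = 3.020997 L/hr
Step 2 — total lateral flow: Q = 58 * 3.020997 = 175.2178 L/hr
Step 3 — wetted area: A = 58 * 0.94114 * 0.86409 = 47.16732 m^2
Step 4 — application rate: Q/A = 175.2178/47.16732 = 3.7148 mm/hr
Therefore the application rate along the lateral = 3.7148 mm/hr.


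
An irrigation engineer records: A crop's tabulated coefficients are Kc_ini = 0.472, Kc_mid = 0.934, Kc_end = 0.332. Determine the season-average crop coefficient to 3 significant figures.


Approach: apply a simple seasonal average, Kc_avg = (Kc_ini + Kc_mid + Kc_end)/3.
Kc_avg = (0.472 + 0.934 + 0.332)/3 = 0.579
Therefore the season-average crop coefficient = 0.579.


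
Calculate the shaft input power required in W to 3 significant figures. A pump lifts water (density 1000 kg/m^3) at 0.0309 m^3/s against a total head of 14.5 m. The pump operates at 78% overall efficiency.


Approach: apply hydraulic power then efficiency conversion, P = rho*g*Q*H; P_in = P/eta.
Step 1 — hydraulic power (P = rho*g*Q*H):
  P = 1000 * 9.81 * 0.0309 * 14.5 = 4395.4 W
Step 2 — input power: P_in = P/eta = 4395.4 / 0.78 = 5640 W
Therefore the shaft input power required = 5640 W.


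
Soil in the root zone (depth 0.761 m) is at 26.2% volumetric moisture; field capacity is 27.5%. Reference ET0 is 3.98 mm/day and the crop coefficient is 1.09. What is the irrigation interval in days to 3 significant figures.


Approach: apply soil-water budget scheduling, SMD = (FC-theta)/100*depth*1000; ETc = ET0*Kc; interval = SMD/ETc.
Step 1 — soil moisture deficit:
  SMD = (27.5 - 26.2)/100 * 0.761 * 1000 = 9.8930 mm
Step 2 — daily crop ET (ETc = ET0*Kc):
  ETc = 3.98 * 1.09 = 4.3382 mm/day
Step 3 — irrigation interval (SMD/ETc):
  interval = 9.8930 / 4.3382 = 2.28 days
Therefore the irrigation interval = 2.28 days.


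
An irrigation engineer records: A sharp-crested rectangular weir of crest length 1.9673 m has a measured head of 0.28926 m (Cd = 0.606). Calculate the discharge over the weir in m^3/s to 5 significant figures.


Approach: apply the rectangular weir equation, Q = (2/3)*Cd*L*sqrt(2g)*H^1.5.
Q = (2/3)*0.606*1.9673*sqrt(2*9.81)*0.28926^1.5 = 0.54769 m^3/s
Therefore the discharge over the weir = 0.54769 m^3/s.


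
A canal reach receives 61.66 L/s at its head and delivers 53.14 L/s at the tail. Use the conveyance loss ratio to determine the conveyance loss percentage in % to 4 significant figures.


Approach: apply the conveyance loss ratio, loss% = ((Q_head - Q_tail)/Q_head)*100.
loss = ((61.66 - 53.14)/61.66)*100 = 13.82 %
Therefore the conveyance loss percentage = 13.82 %.


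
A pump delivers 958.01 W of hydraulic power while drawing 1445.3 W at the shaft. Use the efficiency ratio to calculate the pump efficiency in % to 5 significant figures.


Approach: apply the efficiency ratio, eta = (P_out/P_in)*100.
eta = (958.01 / 1445.3) * 100 = 66.285 %
Therefore the pump efficiency = 66.285 %.


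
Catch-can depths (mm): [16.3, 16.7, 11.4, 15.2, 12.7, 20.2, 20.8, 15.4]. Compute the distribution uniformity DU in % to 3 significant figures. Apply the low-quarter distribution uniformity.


Approach: apply the low-quarter distribution uniformity, DU = (mean of lowest quarter of readings / overall mean)*100.
sorted lowest 2 of 8: [11.4, 12.7] -> mean = 12.050 mm
overall mean = 16.087 mm
DU = (12.050/16.087)*100 = 74.9 %
Therefore the distribution uniformity DU = 74.9 %.


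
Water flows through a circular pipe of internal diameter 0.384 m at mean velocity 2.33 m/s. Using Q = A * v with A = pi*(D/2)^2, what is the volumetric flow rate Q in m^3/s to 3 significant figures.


A = pi*(0.384/2)^2 = 0.11581 m^2
Q = 0.11581 * 2.33 = 0.270 m^3/s
Therefore the volumetric flow rate Q = 0.270 m^3/s.


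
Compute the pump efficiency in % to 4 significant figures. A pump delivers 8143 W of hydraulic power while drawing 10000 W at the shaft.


Approach: apply the efficiency ratio, eta = (P_out/P_in)*100.
eta = (8143 / 10000) * 100 = 81.43 %
Therefore the pump efficiency = 81.43 %.


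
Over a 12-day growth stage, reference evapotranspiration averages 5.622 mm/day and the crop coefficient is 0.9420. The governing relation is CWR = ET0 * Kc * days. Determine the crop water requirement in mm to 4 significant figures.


CWR = 5.622 * 0.9420 * 12 = 63.55 mm
Therefore the crop water requirement = 63.55 mm.


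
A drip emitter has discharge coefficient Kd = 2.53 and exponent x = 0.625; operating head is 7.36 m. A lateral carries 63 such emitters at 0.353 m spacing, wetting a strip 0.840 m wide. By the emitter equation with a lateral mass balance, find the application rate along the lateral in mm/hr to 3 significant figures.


Approach: apply the emitter equation with a lateral mass balance, q = Kd*h^x; Q = n*q; rate = Q/(n*spacing*width).
Step 1 — single emitter flow (q = Kd*h^x):
  q = 2.53 * 7.36^0.625 = 8.8088 L/hr
Step 2 — total lateral flow: Q = 63 * 8.8088 = 554.96 L/hr
Step 3 — wetted area: A = 63 * 0.353 * 0.840 = 18.681 m^2
Step 4 — application rate: Q/A = 554.96/18.681 = 29.7 mm/hr
Therefore the application rate along the lateral = 29.7 mm/hr.


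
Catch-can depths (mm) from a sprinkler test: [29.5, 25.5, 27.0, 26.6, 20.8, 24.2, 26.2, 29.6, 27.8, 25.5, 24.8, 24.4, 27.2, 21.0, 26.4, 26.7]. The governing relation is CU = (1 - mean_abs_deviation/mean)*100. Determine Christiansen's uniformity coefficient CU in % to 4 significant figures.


mean = 25.8250 mm
mean |d_i - mean| = 1.82188 mm
CU = (1 - 1.82188/25.8250)*100 = 92.95 %
Therefore Christiansen's uniformity coefficient CU = 92.95 %.


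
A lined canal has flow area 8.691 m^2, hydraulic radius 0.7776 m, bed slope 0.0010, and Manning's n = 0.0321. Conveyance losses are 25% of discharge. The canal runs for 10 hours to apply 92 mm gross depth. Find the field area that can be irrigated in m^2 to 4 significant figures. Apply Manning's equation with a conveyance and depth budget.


Approach: apply Manning's equation with a conveyance and depth budget, Q = (1/n)*A*R^(2/3)*S^(1/2); Q_field = Q*(1-loss); Area = Q_field*t/(d/1000).
Step 1 — canal discharge (Manning's equation):
  Q = (1/0.0321) * 8.691 * 0.7776^(2/3) * 0.0010^(1/2) = 7.23995 m^3/s
Step 2 — delivered flow: Q_field = 7.23995*(1 - 25/100) = 5.42996 m^3/s
Step 3 — volume delivered: V = 5.42996 * 10*3600 = 195479 m^3
Step 4 — area served: A = V / (depth/1000) = 195479 / 0.092 = 2125000 m^2
Therefore the field area that can be irrigated = 2125000 m^2.


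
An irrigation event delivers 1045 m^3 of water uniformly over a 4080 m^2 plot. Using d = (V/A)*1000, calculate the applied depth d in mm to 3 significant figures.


d = (1045 / 4080) * 1000 = 256 mm
Therefore the applied depth d = 256 mm.


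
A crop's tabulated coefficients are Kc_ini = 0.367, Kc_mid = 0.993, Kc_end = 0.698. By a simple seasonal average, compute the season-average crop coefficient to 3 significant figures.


Approach: apply a simple seasonal average, Kc_avg = (Kc_ini + Kc_mid + Kc_end)/3.
Kc_avg = (0.367 + 0.993 + 0.698)/3 = 0.686
Therefore the season-average crop coefficient = 0.686.


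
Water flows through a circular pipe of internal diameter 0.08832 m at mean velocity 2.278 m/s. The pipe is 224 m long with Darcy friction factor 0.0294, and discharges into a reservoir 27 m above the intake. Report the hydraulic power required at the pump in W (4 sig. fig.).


Approach: apply continuity + Darcy-Weisbach + hydraulic power, Q = A*v; hf = f*(L/D)*(v^2/(2g)); H = static + hf; P = rho*g*Q*H.
Step 1 — flow rate (continuity, Q = A*v):
  A = pi*(0.08832/2)^2 = 0.00612644 m^2
  Q = 0.00612644 * 2.278 = 0.0139560 m^3/s
Step 2 — friction head loss (Darcy-Weisbach):
  hf = 0.0294 * (224/0.08832) * (2.278^2 / (2*9.81))
  hf = 19.7217 m
Step 3 — total head: H = 27 + 19.7217 = 46.7217 m
Step 4 — hydraulic power (P = rho*g*Q*H):
  P = 1000 * 9.81 * 0.0139560 * 46.7217 = 6397 W
Therefore the hydraulic power required at the pump = 6397 W.


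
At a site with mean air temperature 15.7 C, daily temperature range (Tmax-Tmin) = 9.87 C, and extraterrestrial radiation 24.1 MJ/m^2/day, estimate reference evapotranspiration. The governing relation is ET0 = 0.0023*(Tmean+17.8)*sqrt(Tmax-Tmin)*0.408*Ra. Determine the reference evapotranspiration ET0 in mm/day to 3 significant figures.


ET0 = 0.0023*(15.7+17.8)*sqrt(9.87)*0.408*24.1 = 2.38 mm/day
Therefore the reference evapotranspiration ET0 = 2.38 mm/day.


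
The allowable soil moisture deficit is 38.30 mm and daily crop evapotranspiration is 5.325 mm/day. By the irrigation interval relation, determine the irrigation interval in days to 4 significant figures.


Approach: apply the irrigation interval relation, interval = SMD / ETc.
interval = 38.30 / 5.325 = 7.192 days
Therefore the irrigation interval = 7.192 days.


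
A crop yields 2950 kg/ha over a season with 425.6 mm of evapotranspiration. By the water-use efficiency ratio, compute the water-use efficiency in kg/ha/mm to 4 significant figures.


Approach: apply the water-use efficiency ratio, WUE = yield/ET.
WUE = 2950 / 425.6 = 6.931 kg/ha/mm
Therefore the water-use efficiency = 6.931 kg/ha/mm.


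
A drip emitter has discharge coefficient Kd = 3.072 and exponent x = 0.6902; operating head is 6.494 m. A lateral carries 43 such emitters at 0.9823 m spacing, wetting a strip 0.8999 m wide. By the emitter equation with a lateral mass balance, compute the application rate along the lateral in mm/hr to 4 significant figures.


Approach: apply the emitter equation with a lateral mass balance, q = Kd*h^x; Q = n*q; rate = Q/(n*spacing*width).
Step 1 — single emitter flow (q = Kd*h^x):
  q = 3.072 * 6.494^0.6902 = 11.1742 L/hr
Step 2 — total lateral flow: Q = 43 * 11.1742 = 480.491 L/hr
Step 3 — wetted area: A = 43 * 0.9823 * 0.8999 = 38.0108 m^2
Step 4 — application rate: Q/A = 480.491/38.0108 = 12.64 mm/hr
Therefore the application rate along the lateral = 12.64 mm/hr.


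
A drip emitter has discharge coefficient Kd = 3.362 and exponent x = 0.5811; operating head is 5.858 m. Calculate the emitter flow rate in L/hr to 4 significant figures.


Approach: apply the emitter characteristic equation, q = Kd * h^x.
q = 3.362 * 5.858^0.5811 = 9.392 L/hr
Therefore the emitter flow rate = 9.392 L/hr.


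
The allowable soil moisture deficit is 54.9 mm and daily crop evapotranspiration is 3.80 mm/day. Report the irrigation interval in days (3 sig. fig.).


Approach: apply the irrigation interval relation, interval = SMD / ETc.
interval = 54.9 / 3.80 = 14.4 days
Therefore the irrigation interval = 14.4 days.


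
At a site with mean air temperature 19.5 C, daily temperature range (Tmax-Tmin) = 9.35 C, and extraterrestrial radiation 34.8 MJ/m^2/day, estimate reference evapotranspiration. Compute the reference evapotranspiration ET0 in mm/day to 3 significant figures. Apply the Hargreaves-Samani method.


Approach: apply the Hargreaves-Samani method, ET0 = 0.0023*(Tmean+17.8)*sqrt(Tmax-Tmin)*0.408*Ra.
ET0 = 0.0023*(19.5+17.8)*sqrt(9.35)*0.408*34.8 = 3.72 mm/day
Therefore the reference evapotranspiration ET0 = 3.72 mm/day.


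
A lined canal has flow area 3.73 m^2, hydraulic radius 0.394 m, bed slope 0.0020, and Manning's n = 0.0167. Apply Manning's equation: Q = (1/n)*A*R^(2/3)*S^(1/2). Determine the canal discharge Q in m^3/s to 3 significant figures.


Q = (1/0.0167) * 3.73 * 0.394^(2/3) * 0.0020^(1/2) = 5.37 m^3/s
Therefore the canal discharge Q = 5.37 m^3/s.


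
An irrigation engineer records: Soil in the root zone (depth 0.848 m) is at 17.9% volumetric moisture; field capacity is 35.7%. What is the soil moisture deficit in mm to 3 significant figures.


Approach: apply the soil moisture deficit relation, SMD = (FC - theta)/100 * depth * 1000.
SMD = (35.7 - 17.9)/100 * 0.848 * 1000 = 151 mm
Therefore the soil moisture deficit = 151 mm.


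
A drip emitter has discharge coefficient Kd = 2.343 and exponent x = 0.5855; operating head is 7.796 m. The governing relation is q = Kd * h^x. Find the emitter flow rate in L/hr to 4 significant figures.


q = 2.343 * 7.796^0.5855 = 7.798 L/hr
Therefore the emitter flow rate = 7.798 L/hr.


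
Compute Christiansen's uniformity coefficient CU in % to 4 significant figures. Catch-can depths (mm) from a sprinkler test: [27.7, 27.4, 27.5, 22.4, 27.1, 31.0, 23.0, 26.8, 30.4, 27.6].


Approach: apply Christiansen's uniformity coefficient, CU = (1 - mean_abs_deviation/mean)*100.
mean = 27.0900 mm
mean |d_i - mean| = 1.81400 mm
CU = (1 - 1.81400/27.0900)*100 = 93.30 %
Therefore Christiansen's uniformity coefficient CU = 93.30 %.


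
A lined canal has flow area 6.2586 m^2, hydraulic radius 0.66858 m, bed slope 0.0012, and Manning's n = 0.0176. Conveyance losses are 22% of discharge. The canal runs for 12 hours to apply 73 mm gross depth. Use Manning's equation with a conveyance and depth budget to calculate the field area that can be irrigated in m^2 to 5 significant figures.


Approach: apply Manning's equation with a conveyance and depth budget, Q = (1/n)*A*R^(2/3)*S^(1/2); Q_field = Q*(1-loss); Area = Q_field*t/(d/1000).
Step 1 — canal discharge (Manning's equation):
  Q = (1/0.0176) * 6.2586 * 0.66858^(2/3) * 0.0012^(1/2) = 9.418695 m^3/s
Step 2 — delivered flow: Q_field = 9.418695*(1 - 22/100) = 7.346582 m^3/s
Step 3 — volume delivered: V = 7.346582 * 12*3600 = 317372.4 m^3
Step 4 — area served: A = V / (depth/1000) = 317372.4 / 0.073 = 4347600 m^2
Therefore the field area that can be irrigated = 4347600 m^2.


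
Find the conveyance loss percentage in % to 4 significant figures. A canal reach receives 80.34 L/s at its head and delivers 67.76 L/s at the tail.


Approach: apply the conveyance loss ratio, loss% = ((Q_head - Q_tail)/Q_head)*100.
loss = ((80.34 - 67.76)/80.34)*100 = 15.66 %
Therefore the conveyance loss percentage = 15.66 %.


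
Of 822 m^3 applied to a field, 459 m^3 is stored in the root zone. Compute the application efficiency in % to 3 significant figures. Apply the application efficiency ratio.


Approach: apply the application efficiency ratio, Ea = (stored/applied)*100.
Ea = (459/822)*100 = 55.8 %
Therefore the application efficiency = 55.8 %.


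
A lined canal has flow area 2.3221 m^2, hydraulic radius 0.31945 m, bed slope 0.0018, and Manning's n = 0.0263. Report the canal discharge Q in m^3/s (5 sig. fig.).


Approach: apply Manning's equation, Q = (1/n)*A*R^(2/3)*S^(1/2).
Q = (1/0.0263) * 2.3221 * 0.31945^(2/3) * 0.0018^(1/2) = 1.7505 m^3/s
Therefore the canal discharge Q = 1.7505 m^3/s.


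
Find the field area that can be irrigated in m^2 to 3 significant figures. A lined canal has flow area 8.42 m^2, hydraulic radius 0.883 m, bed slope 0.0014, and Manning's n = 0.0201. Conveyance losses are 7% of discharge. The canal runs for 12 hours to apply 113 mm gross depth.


Approach: apply Manning's equation with a conveyance and depth budget, Q = (1/n)*A*R^(2/3)*S^(1/2); Q_field = Q*(1-loss); Area = Q_field*t/(d/1000).
Step 1 — canal discharge (Manning's equation):
  Q = (1/0.0201) * 8.42 * 0.883^(2/3) * 0.0014^(1/2) = 14.426 m^3/s
Step 2 — delivered flow: Q_field = 14.426*(1 - 7/100) = 13.416 m^3/s
Step 3 — volume delivered: V = 13.416 * 12*3600 = 579590 m^3
Step 4 — area served: A = V / (depth/1000) = 579590 / 0.113 = 5130000 m^2
Therefore the field area that can be irrigated = 5130000 m^2.


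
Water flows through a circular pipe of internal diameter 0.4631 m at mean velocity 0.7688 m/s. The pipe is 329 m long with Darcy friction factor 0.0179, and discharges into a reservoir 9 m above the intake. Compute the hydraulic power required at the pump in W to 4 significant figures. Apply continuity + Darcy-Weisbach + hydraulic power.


Approach: apply continuity + Darcy-Weisbach + hydraulic power, Q = A*v; hf = f*(L/D)*(v^2/(2g)); H = static + hf; P = rho*g*Q*H.
Step 1 — flow rate (continuity, Q = A*v):
  A = pi*(0.4631/2)^2 = 0.168438 m^2
  Q = 0.168438 * 0.7688 = 0.129495 m^3/s
Step 2 — friction head loss (Darcy-Weisbach):
  hf = 0.0179 * (329/0.4631) * (0.7688^2 / (2*9.81))
  hf = 0.383091 m
Step 3 — total head: H = 9 + 0.383091 = 9.38309 m
Step 4 — hydraulic power (P = rho*g*Q*H):
  P = 1000 * 9.81 * 0.129495 * 9.38309 = 11920 W
Therefore the hydraulic power required at the pump = 11920 W.


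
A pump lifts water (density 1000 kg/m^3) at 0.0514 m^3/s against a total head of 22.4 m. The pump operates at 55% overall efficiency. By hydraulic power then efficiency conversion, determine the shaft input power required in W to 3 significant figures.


Approach: apply hydraulic power then efficiency conversion, P = rho*g*Q*H; P_in = P/eta.
Step 1 — hydraulic power (P = rho*g*Q*H):
  P = 1000 * 9.81 * 0.0514 * 22.4 = 11295 W
Step 2 — input power: P_in = P/eta = 11295 / 0.55 = 20500 W
Therefore the shaft input power required = 20500 W.


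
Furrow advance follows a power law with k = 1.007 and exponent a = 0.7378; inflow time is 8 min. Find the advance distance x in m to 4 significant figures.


Approach: apply the power-law advance function, x = k*t^a.
x = 1.007 * 8^0.7378 = 4.670 m
Therefore the advance distance x = 4.670 m.


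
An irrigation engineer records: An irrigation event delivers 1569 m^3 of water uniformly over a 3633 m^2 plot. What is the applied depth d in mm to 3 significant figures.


Approach: apply depth from volume over area, d = (V/A)*1000.
d = (1569 / 3633) * 1000 = 432 mm
Therefore the applied depth d = 432 mm.


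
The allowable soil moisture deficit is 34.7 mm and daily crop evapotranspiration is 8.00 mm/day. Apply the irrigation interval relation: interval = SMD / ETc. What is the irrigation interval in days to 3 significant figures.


interval = 34.7 / 8.00 = 4.34 days
Therefore the irrigation interval = 4.34 days.


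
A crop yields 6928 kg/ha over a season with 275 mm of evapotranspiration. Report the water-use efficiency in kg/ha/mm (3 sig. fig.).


Approach: apply the water-use efficiency ratio, WUE = yield/ET.
WUE = 6928 / 275 = 25.2 kg/ha/mm
Therefore the water-use efficiency = 25.2 kg/ha/mm.


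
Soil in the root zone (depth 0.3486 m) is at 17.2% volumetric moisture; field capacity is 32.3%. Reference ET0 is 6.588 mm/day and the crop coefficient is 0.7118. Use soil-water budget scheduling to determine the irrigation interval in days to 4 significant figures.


Approach: apply soil-water budget scheduling, SMD = (FC-theta)/100*depth*1000; ETc = ET0*Kc; interval = SMD/ETc.
Step 1 — soil moisture deficit:
  SMD = (32.3 - 17.2)/100 * 0.3486 * 1000 = 52.6386 mm
Step 2 — daily crop ET (ETc = ET0*Kc):
  ETc = 6.588 * 0.7118 = 4.68934 mm/day
Step 3 — irrigation interval (SMD/ETc):
  interval = 52.6386 / 4.68934 = 11.23 days
Therefore the irrigation interval = 11.23 days.


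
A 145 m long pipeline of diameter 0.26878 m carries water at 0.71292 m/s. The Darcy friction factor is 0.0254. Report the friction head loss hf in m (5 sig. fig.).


Approach: apply the Darcy-Weisbach equation, hf = f*(L/D)*(v^2/(2g)).
hf = 0.0254 * (145/0.26878) * (0.71292^2 / (2*9.81))
hf = 0.35497 m
Therefore the friction head loss hf = 0.35497 m.


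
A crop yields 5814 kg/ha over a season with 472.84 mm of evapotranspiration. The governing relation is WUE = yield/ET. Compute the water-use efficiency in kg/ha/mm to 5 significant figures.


WUE = 5814 / 472.84 = 12.296 kg/ha/mm
Therefore the water-use efficiency = 12.296 kg/ha/mm.


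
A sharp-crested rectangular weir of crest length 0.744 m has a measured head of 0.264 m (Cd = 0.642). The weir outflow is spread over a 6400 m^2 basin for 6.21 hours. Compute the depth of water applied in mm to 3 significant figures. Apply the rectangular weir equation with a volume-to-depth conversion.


Approach: apply the rectangular weir equation with a volume-to-depth conversion, Q = (2/3)*Cd*L*sqrt(2g)*H^1.5; d = Q*t/A * 1000.
Step 1 — weir discharge:
  Q = (2/3)*0.642*0.744*sqrt(2*9.81)*0.264^1.5 = 0.19133 m^3/s
Step 2 — volume: V = 0.19133 * 6.21*3600 = 4277.3 m^3
Step 3 — depth: d = V/A * 1000 = 4277.3/6400 * 1000 = 668 mm
Therefore the depth of water applied = 668 mm.


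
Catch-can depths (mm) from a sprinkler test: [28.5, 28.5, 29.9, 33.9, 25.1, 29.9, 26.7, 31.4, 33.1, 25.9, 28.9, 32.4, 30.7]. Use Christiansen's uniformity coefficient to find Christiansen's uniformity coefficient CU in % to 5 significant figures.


Approach: apply Christiansen's uniformity coefficient, CU = (1 - mean_abs_deviation/mean)*100.
mean = 29.60769 mm
mean |d_i - mean| = 2.160947 mm
CU = (1 - 2.160947/29.60769)*100 = 92.701 %
Therefore Christiansen's uniformity coefficient CU = 92.701 %.


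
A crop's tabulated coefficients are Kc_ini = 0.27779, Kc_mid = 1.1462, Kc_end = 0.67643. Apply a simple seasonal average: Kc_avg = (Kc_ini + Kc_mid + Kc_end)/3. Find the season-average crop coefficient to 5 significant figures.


Kc_avg = (0.27779 + 1.1462 + 0.67643)/3 = 0.70014
Therefore the season-average crop coefficient = 0.70014.


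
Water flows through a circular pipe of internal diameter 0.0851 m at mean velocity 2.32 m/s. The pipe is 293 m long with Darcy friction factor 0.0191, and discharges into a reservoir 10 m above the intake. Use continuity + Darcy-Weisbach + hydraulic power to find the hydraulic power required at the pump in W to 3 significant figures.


Approach: apply continuity + Darcy-Weisbach + hydraulic power, Q = A*v; hf = f*(L/D)*(v^2/(2g)); H = static + hf; P = rho*g*Q*H.
Step 1 — flow rate (continuity, Q = A*v):
  A = pi*(0.0851/2)^2 = 0.0056879 m^2
  Q = 0.0056879 * 2.32 = 0.013196 m^3/s
Step 2 — friction head loss (Darcy-Weisbach):
  hf = 0.0191 * (293/0.0851) * (2.32^2 / (2*9.81))
  hf = 18.040 m
Step 3 — total head: H = 10 + 18.040 = 28.040 m
Step 4 — hydraulic power (P = rho*g*Q*H):
  P = 1000 * 9.81 * 0.013196 * 28.040 = 3630 W
Therefore the hydraulic power required at the pump = 3630 W.


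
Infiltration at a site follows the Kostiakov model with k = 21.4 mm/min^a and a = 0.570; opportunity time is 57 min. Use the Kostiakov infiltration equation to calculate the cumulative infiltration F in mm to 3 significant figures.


Approach: apply the Kostiakov infiltration equation, F = k*t^a.
F = 21.4 * 57^0.570 = 214 mm
Therefore the cumulative infiltration F = 214 mm.


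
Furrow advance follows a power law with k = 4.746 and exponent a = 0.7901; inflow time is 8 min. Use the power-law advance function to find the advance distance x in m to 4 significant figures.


Approach: apply the power-law advance function, x = k*t^a.
x = 4.746 * 8^0.7901 = 24.54 m
Therefore the advance distance x = 24.54 m.


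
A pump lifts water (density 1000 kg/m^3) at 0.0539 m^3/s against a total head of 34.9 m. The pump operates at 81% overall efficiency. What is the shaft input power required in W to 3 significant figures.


Approach: apply hydraulic power then efficiency conversion, P = rho*g*Q*H; P_in = P/eta.
Step 1 — hydraulic power (P = rho*g*Q*H):
  P = 1000 * 9.81 * 0.0539 * 34.9 = 18454 W
Step 2 — input power: P_in = P/eta = 18454 / 0.81 = 22800 W
Therefore the shaft input power required = 22800 W.


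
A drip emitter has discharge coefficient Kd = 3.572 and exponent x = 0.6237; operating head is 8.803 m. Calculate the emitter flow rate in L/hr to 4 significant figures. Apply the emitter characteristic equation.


Approach: apply the emitter characteristic equation, q = Kd * h^x.
q = 3.572 * 8.803^0.6237 = 13.87 L/hr
Therefore the emitter flow rate = 13.87 L/hr.


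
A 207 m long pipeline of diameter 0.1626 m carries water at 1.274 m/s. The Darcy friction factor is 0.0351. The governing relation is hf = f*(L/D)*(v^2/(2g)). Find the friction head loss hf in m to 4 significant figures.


hf = 0.0351 * (207/0.1626) * (1.274^2 / (2*9.81))
hf = 3.697 m
Therefore the friction head loss hf = 3.697 m.


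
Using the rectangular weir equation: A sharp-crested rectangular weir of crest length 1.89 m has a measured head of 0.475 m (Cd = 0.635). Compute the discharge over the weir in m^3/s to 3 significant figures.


Approach: apply the rectangular weir equation, Q = (2/3)*Cd*L*sqrt(2g)*H^1.5.
Q = (2/3)*0.635*1.89*sqrt(2*9.81)*0.475^1.5 = 1.16 m^3/s
Therefore the discharge over the weir = 1.16 m^3/s.


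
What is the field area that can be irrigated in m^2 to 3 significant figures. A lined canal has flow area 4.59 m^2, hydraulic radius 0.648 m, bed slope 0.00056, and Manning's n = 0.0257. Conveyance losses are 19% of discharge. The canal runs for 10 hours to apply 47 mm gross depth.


Approach: apply Manning's equation with a conveyance and depth budget, Q = (1/n)*A*R^(2/3)*S^(1/2); Q_field = Q*(1-loss); Area = Q_field*t/(d/1000).
Step 1 — canal discharge (Manning's equation):
  Q = (1/0.0257) * 4.59 * 0.648^(2/3) * 0.00056^(1/2) = 3.1649 m^3/s
Step 2 — delivered flow: Q_field = 3.1649*(1 - 19/100) = 2.5636 m^3/s
Step 3 — volume delivered: V = 2.5636 * 10*3600 = 92288 m^3
Step 4 — area served: A = V / (depth/1000) = 92288 / 0.047 = 1960000 m^2
Therefore the field area that can be irrigated = 1960000 m^2.


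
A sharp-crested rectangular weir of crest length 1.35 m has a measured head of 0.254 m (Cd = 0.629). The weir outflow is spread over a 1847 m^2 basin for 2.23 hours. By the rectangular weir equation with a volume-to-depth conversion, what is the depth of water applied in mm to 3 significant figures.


Approach: apply the rectangular weir equation with a volume-to-depth conversion, Q = (2/3)*Cd*L*sqrt(2g)*H^1.5; d = Q*t/A * 1000.
Step 1 — weir discharge:
  Q = (2/3)*0.629*1.35*sqrt(2*9.81)*0.254^1.5 = 0.32099 m^3/s
Step 2 — volume: V = 0.32099 * 2.23*3600 = 2576.9 m^3
Step 3 — depth: d = V/A * 1000 = 2576.9/1847 * 1000 = 1400 mm
Therefore the depth of water applied = 1400 mm.


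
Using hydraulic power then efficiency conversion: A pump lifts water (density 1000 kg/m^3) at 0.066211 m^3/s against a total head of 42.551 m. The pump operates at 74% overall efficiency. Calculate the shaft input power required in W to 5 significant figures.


Approach: apply hydraulic power then efficiency conversion, P = rho*g*Q*H; P_in = P/eta.
Step 1 — hydraulic power (P = rho*g*Q*H):
  P = 1000 * 9.81 * 0.066211 * 42.551 = 27638.15 W
Step 2 — input power: P_in = P/eta = 27638.15 / 0.74 = 37349 W
Therefore the shaft input power required = 37349 W.


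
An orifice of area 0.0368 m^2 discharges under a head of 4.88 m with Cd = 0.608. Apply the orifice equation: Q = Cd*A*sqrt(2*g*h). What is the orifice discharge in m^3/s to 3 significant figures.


Q = 0.608 * 0.0368 * sqrt(2*9.81*4.88) = 0.219 m^3/s
Therefore the orifice discharge = 0.219 m^3/s.


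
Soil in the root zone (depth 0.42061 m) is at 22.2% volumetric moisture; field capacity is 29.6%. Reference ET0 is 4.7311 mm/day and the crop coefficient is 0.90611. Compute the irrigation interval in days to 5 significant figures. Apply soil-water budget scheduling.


Approach: apply soil-water budget scheduling, SMD = (FC-theta)/100*depth*1000; ETc = ET0*Kc; interval = SMD/ETc.
Step 1 — soil moisture deficit:
  SMD = (29.6 - 22.2)/100 * 0.42061 * 1000 = 31.12514 mm
Step 2 — daily crop ET (ETc = ET0*Kc):
  ETc = 4.7311 * 0.90611 = 4.286897 mm/day
Step 3 — irrigation interval (SMD/ETc):
  interval = 31.12514 / 4.286897 = 7.2605 days
Therefore the irrigation interval = 7.2605 days.


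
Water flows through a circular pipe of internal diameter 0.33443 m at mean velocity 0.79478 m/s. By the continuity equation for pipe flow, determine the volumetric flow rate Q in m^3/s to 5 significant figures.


Approach: apply the continuity equation for pipe flow, Q = A * v with A = pi*(D/2)^2.
A = pi*(0.33443/2)^2 = 0.08784162 m^2
Q = 0.08784162 * 0.79478 = 0.069815 m^3/s
Therefore the volumetric flow rate Q = 0.069815 m^3/s.


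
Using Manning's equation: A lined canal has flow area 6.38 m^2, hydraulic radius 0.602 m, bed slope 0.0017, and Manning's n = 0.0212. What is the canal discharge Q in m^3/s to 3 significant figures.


Approach: apply Manning's equation, Q = (1/n)*A*R^(2/3)*S^(1/2).
Q = (1/0.0212) * 6.38 * 0.602^(2/3) * 0.0017^(1/2) = 8.85 m^3/s
Therefore the canal discharge Q = 8.85 m^3/s.


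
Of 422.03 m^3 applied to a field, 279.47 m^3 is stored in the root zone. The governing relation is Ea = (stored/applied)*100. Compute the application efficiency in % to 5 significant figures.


Ea = (279.47/422.03)*100 = 66.220 %
Therefore the application efficiency = 66.220 %.


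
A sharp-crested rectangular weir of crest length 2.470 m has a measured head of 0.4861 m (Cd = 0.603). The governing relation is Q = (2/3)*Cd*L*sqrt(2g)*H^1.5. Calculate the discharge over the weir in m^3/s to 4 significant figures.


Q = (2/3)*0.603*2.470*sqrt(2*9.81)*0.4861^1.5 = 1.491 m^3/s
Therefore the discharge over the weir = 1.491 m^3/s.


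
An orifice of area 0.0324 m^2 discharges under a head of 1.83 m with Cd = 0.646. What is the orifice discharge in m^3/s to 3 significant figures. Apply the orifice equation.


Approach: apply the orifice equation, Q = Cd*A*sqrt(2*g*h).
Q = 0.646 * 0.0324 * sqrt(2*9.81*1.83) = 0.125 m^3/s
Therefore the orifice discharge = 0.125 m^3/s.


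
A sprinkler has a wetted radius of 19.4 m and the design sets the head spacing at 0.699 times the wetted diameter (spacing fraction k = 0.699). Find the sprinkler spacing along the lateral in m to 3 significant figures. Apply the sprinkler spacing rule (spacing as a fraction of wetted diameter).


Approach: apply the sprinkler spacing rule (spacing as a fraction of wetted diameter), S = k*(2*R).
S = 0.699 * (2 * 19.4) = 27.1 m
Therefore the sprinkler spacing along the lateral = 27.1 m.


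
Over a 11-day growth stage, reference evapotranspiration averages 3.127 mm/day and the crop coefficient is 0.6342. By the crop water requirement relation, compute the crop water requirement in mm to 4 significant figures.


Approach: apply the crop water requirement relation, CWR = ET0 * Kc * days.
CWR = 3.127 * 0.6342 * 11 = 21.81 mm
Therefore the crop water requirement = 21.81 mm.


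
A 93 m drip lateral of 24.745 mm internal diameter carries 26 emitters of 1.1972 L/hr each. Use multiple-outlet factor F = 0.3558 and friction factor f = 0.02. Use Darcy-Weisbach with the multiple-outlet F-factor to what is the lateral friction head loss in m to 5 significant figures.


Approach: apply Darcy-Weisbach with the multiple-outlet F-factor, Q = n*q/(3600*1000) m^3/s; v = Q/A; hf = F*f*(L/D)*(v^2/(2g)).
Q = 26*1.1972/(3600*1000) = 8.646444e-06 m^3/s
A = pi*(24.745e-3/2)^2 = 4.809111e-04 m^2, so v = Q/A = 0.01797930 m/s
hf = 0.3558*0.02*(93/0.024745)*(0.01797930^2/(2*9.81)) = 0.00044063 m
Therefore the lateral friction head loss = 0.00044063 m.


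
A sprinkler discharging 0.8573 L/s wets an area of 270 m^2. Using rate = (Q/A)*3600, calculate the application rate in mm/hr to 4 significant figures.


rate = (0.8573 / 270) * 3600 = 11.43 mm/hr
Therefore the application rate = 11.43 mm/hr.


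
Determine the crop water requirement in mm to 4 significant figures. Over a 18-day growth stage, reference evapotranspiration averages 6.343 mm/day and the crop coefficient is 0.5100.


Approach: apply the crop water requirement relation, CWR = ET0 * Kc * days.
CWR = 6.343 * 0.5100 * 18 = 58.23 mm
Therefore the crop water requirement = 58.23 mm.


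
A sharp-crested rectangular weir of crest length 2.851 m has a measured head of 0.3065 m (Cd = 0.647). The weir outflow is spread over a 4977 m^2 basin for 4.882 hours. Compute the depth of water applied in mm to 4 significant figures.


Approach: apply the rectangular weir equation with a volume-to-depth conversion, Q = (2/3)*Cd*L*sqrt(2g)*H^1.5; d = Q*t/A * 1000.
Step 1 — weir discharge:
  Q = (2/3)*0.647*2.851*sqrt(2*9.81)*0.3065^1.5 = 0.924284 m^3/s
Step 2 — volume: V = 0.924284 * 4.882*3600 = 16244.5 m^3
Step 3 — depth: d = V/A * 1000 = 16244.5/4977 * 1000 = 3264 mm
Therefore the depth of water applied = 3264 mm.


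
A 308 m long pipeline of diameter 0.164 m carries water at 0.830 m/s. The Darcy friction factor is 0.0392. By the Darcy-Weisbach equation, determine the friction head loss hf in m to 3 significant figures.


Approach: apply the Darcy-Weisbach equation, hf = f*(L/D)*(v^2/(2g)).
hf = 0.0392 * (308/0.164) * (0.830^2 / (2*9.81))
hf = 2.58 m
Therefore the friction head loss hf = 2.58 m.


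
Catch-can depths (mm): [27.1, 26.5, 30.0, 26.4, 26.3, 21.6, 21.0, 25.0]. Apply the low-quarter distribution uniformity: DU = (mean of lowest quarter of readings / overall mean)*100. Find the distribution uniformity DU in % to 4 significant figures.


sorted lowest 2 of 8: [21.0, 21.6] -> mean = 21.3000 mm
overall mean = 25.4875 mm
DU = (21.3000/25.4875)*100 = 83.57 %
Therefore the distribution uniformity DU = 83.57 %.


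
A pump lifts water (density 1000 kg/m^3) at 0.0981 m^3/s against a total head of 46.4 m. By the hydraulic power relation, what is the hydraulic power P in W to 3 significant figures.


Approach: apply the hydraulic power relation, P = rho*g*Q*H.
P = 1000 * 9.81 * 0.0981 * 46.4 = 44700 W
Therefore the hydraulic power P = 44700 W.


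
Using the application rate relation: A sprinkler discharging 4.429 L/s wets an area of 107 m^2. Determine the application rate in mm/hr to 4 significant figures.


Approach: apply the application rate relation, rate = (Q/A)*3600.
rate = (4.429 / 107) * 3600 = 149.0 mm/hr
Therefore the application rate = 149.0 mm/hr.


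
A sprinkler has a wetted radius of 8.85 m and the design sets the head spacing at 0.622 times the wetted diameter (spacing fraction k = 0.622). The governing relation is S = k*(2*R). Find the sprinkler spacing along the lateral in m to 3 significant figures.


S = 0.622 * (2 * 8.85) = 11.0 m
Therefore the sprinkler spacing along the lateral = 11.0 m.


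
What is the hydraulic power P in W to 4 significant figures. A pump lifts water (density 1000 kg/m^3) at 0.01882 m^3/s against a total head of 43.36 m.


Approach: apply the hydraulic power relation, P = rho*g*Q*H.
P = 1000 * 9.81 * 0.01882 * 43.36 = 8005 W
Therefore the hydraulic power P = 8005 W.


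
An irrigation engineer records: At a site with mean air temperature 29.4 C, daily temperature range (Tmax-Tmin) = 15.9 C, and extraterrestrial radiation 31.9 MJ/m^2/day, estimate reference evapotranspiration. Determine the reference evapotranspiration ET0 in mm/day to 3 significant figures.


Approach: apply the Hargreaves-Samani method, ET0 = 0.0023*(Tmean+17.8)*sqrt(Tmax-Tmin)*0.408*Ra.
ET0 = 0.0023*(29.4+17.8)*sqrt(15.9)*0.408*31.9 = 5.63 mm/day
Therefore the reference evapotranspiration ET0 = 5.63 mm/day.


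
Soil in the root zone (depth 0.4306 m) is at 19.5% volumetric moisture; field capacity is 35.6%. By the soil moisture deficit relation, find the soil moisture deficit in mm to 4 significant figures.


Approach: apply the soil moisture deficit relation, SMD = (FC - theta)/100 * depth * 1000.
SMD = (35.6 - 19.5)/100 * 0.4306 * 1000 = 69.33 mm
Therefore the soil moisture deficit = 69.33 mm.


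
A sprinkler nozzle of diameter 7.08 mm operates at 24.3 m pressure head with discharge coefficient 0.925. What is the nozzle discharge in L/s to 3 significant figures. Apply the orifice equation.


Approach: apply the orifice equation, Q = Cd*A*sqrt(2*g*h), A = pi*(d/2)^2.
A = pi*(7.08e-3/2)^2 = 3.9369e-05 m^2
Q = 0.925 * 3.9369e-05 * sqrt(2*9.81*24.3) * 1000 = 0.795 L/s
Therefore the nozzle discharge = 0.795 L/s.
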